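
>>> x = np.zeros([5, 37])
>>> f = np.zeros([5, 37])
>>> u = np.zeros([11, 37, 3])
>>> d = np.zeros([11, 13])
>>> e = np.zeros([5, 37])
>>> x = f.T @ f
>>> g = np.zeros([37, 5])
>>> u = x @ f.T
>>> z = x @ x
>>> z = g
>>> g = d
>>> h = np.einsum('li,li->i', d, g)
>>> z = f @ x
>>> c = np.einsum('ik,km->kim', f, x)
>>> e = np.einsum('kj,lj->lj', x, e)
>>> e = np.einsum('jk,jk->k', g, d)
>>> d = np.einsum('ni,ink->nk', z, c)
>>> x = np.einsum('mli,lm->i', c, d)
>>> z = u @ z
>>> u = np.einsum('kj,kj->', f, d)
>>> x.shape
(37,)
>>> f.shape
(5, 37)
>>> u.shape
()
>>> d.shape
(5, 37)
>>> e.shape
(13,)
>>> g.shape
(11, 13)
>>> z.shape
(37, 37)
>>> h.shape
(13,)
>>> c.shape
(37, 5, 37)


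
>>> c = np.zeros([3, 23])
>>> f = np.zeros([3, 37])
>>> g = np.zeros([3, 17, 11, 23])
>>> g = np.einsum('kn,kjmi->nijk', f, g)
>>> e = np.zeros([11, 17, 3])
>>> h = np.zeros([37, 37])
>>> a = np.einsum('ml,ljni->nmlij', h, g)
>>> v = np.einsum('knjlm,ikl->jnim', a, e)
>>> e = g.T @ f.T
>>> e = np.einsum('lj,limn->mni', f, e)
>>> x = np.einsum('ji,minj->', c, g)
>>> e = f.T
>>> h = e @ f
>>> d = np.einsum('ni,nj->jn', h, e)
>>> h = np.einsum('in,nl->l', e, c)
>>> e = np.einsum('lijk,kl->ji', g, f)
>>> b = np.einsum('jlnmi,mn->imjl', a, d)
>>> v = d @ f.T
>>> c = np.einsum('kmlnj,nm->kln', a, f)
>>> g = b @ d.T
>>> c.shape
(17, 37, 3)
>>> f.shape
(3, 37)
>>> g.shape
(23, 3, 17, 3)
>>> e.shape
(17, 23)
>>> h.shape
(23,)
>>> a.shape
(17, 37, 37, 3, 23)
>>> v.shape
(3, 3)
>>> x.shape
()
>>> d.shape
(3, 37)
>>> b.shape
(23, 3, 17, 37)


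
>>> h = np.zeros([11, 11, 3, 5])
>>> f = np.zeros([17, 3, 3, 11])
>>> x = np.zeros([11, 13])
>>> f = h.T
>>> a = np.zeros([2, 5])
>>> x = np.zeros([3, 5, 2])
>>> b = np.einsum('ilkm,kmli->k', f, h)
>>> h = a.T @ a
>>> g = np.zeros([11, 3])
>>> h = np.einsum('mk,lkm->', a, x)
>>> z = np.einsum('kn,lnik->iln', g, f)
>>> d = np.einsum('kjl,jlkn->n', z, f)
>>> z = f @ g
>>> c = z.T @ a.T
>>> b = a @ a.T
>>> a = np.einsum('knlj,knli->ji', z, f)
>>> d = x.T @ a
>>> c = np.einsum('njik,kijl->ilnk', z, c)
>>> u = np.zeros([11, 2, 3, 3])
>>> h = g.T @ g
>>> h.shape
(3, 3)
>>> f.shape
(5, 3, 11, 11)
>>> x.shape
(3, 5, 2)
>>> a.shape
(3, 11)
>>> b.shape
(2, 2)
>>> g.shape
(11, 3)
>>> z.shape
(5, 3, 11, 3)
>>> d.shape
(2, 5, 11)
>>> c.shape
(11, 2, 5, 3)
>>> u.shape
(11, 2, 3, 3)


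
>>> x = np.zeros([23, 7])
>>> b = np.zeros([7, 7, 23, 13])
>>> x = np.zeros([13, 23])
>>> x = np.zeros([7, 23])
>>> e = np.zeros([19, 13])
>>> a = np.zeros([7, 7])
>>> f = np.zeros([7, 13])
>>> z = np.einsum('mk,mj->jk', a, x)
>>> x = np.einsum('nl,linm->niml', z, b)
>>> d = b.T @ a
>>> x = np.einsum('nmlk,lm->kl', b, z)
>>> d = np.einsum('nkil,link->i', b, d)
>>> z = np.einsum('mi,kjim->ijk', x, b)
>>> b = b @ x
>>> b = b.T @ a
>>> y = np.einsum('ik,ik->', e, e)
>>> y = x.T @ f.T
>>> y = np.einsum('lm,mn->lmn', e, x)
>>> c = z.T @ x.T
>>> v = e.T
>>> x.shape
(13, 23)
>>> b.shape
(23, 23, 7, 7)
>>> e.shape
(19, 13)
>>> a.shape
(7, 7)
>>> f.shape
(7, 13)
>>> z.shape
(23, 7, 7)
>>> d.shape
(23,)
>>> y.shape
(19, 13, 23)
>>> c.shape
(7, 7, 13)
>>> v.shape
(13, 19)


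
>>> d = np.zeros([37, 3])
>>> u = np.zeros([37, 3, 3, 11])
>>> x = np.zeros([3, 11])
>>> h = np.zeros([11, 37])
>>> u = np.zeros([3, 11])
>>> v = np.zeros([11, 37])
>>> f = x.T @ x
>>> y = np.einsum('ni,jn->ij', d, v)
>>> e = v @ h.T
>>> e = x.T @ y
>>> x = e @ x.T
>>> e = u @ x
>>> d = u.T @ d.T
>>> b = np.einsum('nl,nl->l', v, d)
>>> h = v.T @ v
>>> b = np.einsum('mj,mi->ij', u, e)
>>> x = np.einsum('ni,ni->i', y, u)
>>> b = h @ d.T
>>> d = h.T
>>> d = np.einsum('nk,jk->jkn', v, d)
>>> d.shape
(37, 37, 11)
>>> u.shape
(3, 11)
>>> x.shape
(11,)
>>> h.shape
(37, 37)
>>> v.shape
(11, 37)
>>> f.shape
(11, 11)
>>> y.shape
(3, 11)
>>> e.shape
(3, 3)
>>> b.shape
(37, 11)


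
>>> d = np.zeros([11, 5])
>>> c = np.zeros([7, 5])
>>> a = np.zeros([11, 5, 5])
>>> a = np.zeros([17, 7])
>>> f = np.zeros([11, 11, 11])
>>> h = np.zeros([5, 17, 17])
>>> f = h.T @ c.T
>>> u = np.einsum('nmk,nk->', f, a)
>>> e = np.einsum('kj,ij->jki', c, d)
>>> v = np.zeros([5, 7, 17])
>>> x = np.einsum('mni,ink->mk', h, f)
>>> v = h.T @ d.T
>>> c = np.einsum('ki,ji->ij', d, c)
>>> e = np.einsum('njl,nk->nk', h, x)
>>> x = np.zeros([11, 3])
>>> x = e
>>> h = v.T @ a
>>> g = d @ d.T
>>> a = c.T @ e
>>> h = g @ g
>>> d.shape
(11, 5)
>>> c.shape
(5, 7)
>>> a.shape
(7, 7)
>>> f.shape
(17, 17, 7)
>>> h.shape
(11, 11)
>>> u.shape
()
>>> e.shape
(5, 7)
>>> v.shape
(17, 17, 11)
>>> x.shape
(5, 7)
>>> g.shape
(11, 11)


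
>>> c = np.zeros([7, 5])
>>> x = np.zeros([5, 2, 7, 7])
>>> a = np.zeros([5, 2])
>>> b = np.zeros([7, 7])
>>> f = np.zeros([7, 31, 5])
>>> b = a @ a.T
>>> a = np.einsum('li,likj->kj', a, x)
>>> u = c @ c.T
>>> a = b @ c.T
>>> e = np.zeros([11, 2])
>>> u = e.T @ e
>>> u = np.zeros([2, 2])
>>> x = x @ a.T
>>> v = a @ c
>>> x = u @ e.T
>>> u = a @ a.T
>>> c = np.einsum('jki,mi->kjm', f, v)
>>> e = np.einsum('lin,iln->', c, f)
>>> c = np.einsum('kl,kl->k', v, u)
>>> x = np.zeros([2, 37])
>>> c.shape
(5,)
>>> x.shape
(2, 37)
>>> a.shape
(5, 7)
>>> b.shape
(5, 5)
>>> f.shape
(7, 31, 5)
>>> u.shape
(5, 5)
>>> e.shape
()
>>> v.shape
(5, 5)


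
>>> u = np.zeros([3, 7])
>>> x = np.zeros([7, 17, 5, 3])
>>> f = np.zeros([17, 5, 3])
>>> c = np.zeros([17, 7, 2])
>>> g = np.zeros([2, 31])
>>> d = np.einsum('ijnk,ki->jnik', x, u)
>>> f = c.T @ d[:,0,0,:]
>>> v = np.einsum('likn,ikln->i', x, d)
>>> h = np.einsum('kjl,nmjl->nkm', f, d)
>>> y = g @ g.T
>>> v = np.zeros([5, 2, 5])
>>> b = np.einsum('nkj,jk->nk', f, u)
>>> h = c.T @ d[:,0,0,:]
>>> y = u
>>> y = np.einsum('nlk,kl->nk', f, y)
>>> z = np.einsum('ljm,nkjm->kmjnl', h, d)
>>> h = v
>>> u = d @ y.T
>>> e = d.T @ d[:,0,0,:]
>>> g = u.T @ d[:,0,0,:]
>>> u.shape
(17, 5, 7, 2)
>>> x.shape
(7, 17, 5, 3)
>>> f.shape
(2, 7, 3)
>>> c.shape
(17, 7, 2)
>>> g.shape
(2, 7, 5, 3)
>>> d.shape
(17, 5, 7, 3)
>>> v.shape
(5, 2, 5)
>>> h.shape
(5, 2, 5)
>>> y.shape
(2, 3)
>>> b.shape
(2, 7)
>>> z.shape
(5, 3, 7, 17, 2)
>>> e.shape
(3, 7, 5, 3)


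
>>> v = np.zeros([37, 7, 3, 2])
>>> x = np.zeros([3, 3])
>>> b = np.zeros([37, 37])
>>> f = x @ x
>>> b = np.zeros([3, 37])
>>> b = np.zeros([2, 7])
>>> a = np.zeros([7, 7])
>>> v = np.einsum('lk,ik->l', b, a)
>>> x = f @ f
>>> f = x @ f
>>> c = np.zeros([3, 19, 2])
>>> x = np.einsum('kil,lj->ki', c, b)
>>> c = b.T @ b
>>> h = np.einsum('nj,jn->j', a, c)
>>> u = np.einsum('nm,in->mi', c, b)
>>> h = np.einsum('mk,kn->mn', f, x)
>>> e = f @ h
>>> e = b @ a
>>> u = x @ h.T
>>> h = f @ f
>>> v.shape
(2,)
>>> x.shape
(3, 19)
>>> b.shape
(2, 7)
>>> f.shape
(3, 3)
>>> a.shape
(7, 7)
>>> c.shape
(7, 7)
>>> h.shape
(3, 3)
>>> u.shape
(3, 3)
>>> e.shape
(2, 7)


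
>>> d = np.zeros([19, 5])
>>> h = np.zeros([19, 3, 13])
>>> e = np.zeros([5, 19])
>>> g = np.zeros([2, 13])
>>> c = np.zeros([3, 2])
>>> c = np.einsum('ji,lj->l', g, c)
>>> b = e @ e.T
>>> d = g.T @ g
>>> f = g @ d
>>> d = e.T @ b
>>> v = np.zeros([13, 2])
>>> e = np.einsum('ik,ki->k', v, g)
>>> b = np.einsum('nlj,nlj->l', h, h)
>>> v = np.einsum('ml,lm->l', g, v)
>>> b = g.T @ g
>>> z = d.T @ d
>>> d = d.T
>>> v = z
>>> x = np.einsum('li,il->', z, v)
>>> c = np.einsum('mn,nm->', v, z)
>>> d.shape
(5, 19)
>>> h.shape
(19, 3, 13)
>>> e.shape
(2,)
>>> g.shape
(2, 13)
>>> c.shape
()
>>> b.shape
(13, 13)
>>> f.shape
(2, 13)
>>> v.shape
(5, 5)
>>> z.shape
(5, 5)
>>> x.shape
()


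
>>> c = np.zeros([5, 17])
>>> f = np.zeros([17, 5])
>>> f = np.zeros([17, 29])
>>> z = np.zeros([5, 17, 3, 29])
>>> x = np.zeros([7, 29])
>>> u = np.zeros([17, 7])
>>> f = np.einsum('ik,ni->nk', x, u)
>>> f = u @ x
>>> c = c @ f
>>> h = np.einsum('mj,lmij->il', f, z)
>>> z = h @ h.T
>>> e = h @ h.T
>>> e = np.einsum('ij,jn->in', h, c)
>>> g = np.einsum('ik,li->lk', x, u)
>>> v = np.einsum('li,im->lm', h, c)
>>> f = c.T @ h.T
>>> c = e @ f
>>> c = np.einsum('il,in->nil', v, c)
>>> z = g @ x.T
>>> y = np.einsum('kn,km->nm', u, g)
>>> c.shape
(3, 3, 29)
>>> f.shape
(29, 3)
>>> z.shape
(17, 7)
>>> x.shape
(7, 29)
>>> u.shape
(17, 7)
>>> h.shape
(3, 5)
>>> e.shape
(3, 29)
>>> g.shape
(17, 29)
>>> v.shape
(3, 29)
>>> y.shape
(7, 29)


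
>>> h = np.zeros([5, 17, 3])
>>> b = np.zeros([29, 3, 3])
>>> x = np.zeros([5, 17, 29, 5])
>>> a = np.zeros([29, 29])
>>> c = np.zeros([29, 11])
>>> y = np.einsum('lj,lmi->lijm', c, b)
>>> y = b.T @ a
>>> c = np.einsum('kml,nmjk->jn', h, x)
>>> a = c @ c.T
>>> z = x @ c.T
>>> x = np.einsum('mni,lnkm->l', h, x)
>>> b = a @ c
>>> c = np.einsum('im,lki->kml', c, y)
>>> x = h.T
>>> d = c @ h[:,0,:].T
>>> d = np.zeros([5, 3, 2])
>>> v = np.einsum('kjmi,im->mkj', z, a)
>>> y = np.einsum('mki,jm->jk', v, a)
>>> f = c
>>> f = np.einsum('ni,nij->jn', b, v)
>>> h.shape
(5, 17, 3)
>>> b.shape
(29, 5)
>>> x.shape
(3, 17, 5)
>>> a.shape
(29, 29)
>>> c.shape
(3, 5, 3)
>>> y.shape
(29, 5)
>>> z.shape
(5, 17, 29, 29)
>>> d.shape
(5, 3, 2)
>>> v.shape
(29, 5, 17)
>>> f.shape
(17, 29)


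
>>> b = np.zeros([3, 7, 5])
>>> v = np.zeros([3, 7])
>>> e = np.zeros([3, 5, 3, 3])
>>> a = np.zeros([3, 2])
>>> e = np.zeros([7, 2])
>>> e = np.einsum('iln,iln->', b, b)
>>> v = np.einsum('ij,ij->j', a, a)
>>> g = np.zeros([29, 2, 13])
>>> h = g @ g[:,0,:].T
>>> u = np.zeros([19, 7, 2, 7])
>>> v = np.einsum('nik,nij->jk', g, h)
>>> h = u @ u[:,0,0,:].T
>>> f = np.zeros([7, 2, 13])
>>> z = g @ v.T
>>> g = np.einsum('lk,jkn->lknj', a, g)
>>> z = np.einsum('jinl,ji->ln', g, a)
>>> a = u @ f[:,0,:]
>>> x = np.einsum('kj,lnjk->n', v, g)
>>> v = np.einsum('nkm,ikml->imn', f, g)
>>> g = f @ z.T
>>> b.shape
(3, 7, 5)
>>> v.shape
(3, 13, 7)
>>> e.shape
()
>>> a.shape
(19, 7, 2, 13)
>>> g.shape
(7, 2, 29)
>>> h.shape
(19, 7, 2, 19)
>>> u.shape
(19, 7, 2, 7)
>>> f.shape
(7, 2, 13)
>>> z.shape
(29, 13)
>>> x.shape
(2,)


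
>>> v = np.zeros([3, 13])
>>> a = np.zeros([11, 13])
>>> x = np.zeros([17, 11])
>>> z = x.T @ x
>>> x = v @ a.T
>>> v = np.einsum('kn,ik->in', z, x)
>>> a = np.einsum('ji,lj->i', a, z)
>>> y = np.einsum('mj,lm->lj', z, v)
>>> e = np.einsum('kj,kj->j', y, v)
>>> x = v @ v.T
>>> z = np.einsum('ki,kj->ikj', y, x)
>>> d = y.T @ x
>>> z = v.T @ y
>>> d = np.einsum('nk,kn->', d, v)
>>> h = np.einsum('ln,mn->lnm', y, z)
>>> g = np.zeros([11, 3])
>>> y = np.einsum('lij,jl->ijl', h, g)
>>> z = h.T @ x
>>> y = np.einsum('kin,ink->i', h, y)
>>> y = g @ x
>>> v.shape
(3, 11)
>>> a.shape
(13,)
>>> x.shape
(3, 3)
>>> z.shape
(11, 11, 3)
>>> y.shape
(11, 3)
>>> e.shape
(11,)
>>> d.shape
()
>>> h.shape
(3, 11, 11)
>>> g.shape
(11, 3)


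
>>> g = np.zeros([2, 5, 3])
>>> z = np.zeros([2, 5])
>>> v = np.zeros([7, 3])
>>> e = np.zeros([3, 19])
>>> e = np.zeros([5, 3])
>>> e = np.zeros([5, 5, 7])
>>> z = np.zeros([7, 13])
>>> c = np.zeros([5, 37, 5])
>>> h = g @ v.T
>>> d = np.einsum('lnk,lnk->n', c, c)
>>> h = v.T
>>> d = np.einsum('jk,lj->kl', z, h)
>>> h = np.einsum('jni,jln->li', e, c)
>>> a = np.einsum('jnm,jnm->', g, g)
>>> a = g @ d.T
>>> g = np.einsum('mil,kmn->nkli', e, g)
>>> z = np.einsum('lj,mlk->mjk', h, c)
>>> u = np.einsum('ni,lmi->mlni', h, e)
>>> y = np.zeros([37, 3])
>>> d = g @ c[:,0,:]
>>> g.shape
(3, 2, 7, 5)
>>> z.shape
(5, 7, 5)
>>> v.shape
(7, 3)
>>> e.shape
(5, 5, 7)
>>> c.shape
(5, 37, 5)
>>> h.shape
(37, 7)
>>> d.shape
(3, 2, 7, 5)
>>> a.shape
(2, 5, 13)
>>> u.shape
(5, 5, 37, 7)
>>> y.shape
(37, 3)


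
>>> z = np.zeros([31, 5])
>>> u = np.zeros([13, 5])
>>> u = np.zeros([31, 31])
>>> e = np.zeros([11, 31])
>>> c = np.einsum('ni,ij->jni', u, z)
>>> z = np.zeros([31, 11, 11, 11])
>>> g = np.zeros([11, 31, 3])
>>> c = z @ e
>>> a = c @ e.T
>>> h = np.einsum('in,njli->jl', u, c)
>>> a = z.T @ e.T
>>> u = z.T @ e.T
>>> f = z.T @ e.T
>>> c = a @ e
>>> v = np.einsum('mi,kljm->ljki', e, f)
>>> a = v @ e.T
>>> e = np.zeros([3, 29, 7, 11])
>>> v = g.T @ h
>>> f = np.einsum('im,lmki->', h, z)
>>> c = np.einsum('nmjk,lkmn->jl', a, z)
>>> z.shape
(31, 11, 11, 11)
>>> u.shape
(11, 11, 11, 11)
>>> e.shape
(3, 29, 7, 11)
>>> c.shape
(11, 31)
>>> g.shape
(11, 31, 3)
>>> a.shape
(11, 11, 11, 11)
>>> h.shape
(11, 11)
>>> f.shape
()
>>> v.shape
(3, 31, 11)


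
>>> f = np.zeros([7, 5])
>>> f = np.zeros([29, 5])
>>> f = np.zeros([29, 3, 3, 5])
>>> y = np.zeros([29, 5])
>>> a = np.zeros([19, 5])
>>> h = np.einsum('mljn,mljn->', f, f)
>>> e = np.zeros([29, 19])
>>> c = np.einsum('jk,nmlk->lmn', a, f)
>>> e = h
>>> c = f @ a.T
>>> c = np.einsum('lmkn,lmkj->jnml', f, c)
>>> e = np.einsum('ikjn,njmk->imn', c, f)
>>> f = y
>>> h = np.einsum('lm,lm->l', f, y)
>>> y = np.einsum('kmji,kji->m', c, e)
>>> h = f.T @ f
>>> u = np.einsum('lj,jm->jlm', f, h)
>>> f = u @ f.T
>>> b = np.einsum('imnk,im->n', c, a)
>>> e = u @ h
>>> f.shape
(5, 29, 29)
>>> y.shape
(5,)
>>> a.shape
(19, 5)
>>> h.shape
(5, 5)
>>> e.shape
(5, 29, 5)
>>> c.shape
(19, 5, 3, 29)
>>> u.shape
(5, 29, 5)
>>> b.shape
(3,)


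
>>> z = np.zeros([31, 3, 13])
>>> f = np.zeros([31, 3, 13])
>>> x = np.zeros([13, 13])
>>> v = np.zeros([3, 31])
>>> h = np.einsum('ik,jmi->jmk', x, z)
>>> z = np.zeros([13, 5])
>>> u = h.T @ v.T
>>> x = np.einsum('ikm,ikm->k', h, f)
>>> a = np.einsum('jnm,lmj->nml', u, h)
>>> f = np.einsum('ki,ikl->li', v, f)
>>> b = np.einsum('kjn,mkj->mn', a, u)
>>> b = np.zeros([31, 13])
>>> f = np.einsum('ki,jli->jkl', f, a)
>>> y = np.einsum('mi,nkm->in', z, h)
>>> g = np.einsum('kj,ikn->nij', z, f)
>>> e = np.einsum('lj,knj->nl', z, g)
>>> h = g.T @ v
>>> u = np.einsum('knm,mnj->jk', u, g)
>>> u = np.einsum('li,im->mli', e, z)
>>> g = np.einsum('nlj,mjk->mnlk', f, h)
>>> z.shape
(13, 5)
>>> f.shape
(3, 13, 3)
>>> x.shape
(3,)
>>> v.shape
(3, 31)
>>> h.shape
(5, 3, 31)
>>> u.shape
(5, 3, 13)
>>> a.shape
(3, 3, 31)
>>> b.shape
(31, 13)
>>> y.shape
(5, 31)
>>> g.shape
(5, 3, 13, 31)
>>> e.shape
(3, 13)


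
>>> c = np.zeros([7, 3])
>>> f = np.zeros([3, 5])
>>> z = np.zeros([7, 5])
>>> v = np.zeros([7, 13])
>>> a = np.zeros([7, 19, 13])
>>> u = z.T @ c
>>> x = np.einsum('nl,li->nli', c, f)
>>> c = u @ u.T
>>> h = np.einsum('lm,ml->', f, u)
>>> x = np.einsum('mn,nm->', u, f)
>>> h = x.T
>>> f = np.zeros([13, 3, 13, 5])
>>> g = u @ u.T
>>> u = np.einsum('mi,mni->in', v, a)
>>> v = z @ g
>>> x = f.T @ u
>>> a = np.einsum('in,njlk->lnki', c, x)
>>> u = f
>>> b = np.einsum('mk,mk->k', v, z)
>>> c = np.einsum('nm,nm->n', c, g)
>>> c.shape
(5,)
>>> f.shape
(13, 3, 13, 5)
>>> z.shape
(7, 5)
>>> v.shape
(7, 5)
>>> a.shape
(3, 5, 19, 5)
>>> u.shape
(13, 3, 13, 5)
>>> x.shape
(5, 13, 3, 19)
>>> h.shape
()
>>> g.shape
(5, 5)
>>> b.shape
(5,)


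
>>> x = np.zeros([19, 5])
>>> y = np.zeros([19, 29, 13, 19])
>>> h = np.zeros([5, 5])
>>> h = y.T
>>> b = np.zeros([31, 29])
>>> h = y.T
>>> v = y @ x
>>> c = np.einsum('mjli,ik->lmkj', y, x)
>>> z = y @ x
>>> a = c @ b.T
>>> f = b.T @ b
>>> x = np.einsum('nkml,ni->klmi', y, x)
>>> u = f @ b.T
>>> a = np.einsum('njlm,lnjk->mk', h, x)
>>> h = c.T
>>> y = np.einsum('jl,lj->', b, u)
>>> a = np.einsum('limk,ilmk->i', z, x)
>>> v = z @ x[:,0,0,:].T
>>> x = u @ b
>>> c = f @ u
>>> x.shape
(29, 29)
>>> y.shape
()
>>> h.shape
(29, 5, 19, 13)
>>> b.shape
(31, 29)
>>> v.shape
(19, 29, 13, 29)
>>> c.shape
(29, 31)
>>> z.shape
(19, 29, 13, 5)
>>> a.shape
(29,)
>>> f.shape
(29, 29)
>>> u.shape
(29, 31)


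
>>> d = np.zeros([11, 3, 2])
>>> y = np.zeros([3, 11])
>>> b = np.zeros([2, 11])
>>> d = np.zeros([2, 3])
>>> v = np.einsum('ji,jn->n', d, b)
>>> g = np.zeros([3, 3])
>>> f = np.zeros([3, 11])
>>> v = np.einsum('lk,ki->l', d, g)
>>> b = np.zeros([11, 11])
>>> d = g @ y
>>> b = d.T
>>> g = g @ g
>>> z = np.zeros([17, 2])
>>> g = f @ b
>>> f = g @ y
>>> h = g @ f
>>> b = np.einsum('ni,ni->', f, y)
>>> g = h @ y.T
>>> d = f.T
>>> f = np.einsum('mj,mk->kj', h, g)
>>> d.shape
(11, 3)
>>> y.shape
(3, 11)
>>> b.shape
()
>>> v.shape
(2,)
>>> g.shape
(3, 3)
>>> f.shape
(3, 11)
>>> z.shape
(17, 2)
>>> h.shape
(3, 11)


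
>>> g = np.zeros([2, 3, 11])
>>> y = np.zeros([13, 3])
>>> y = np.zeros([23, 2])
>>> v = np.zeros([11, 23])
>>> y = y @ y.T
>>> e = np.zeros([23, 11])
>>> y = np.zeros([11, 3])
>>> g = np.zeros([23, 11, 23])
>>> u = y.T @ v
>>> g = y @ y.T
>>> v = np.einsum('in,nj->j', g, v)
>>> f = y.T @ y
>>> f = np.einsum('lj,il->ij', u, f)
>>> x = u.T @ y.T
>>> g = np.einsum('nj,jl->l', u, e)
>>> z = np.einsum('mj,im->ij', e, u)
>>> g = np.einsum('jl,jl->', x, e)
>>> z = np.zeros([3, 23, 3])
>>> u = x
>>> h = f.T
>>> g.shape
()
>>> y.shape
(11, 3)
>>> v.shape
(23,)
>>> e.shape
(23, 11)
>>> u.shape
(23, 11)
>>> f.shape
(3, 23)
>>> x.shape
(23, 11)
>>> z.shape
(3, 23, 3)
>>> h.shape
(23, 3)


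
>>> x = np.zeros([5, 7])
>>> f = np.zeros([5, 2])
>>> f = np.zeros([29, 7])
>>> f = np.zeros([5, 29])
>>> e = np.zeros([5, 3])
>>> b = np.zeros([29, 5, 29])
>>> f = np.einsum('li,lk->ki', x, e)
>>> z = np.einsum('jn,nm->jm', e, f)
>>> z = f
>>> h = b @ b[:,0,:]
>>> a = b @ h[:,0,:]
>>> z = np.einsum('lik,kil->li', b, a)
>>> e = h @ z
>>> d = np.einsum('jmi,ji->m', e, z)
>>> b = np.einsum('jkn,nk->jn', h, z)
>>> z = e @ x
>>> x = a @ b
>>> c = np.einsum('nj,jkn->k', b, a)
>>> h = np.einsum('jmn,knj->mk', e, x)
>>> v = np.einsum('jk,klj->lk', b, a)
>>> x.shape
(29, 5, 29)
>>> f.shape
(3, 7)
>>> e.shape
(29, 5, 5)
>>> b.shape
(29, 29)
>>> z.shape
(29, 5, 7)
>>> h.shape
(5, 29)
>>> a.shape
(29, 5, 29)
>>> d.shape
(5,)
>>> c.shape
(5,)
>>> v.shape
(5, 29)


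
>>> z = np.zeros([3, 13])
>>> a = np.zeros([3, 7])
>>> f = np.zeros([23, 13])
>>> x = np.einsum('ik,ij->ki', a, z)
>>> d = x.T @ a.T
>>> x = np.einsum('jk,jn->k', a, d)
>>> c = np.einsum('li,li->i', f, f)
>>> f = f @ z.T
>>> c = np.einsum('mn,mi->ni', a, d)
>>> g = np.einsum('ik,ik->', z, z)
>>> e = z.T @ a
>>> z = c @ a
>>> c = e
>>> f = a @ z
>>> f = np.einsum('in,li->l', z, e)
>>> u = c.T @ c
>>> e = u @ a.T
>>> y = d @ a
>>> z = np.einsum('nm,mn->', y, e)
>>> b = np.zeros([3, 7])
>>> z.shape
()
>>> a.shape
(3, 7)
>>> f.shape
(13,)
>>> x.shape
(7,)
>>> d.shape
(3, 3)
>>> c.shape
(13, 7)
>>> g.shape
()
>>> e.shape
(7, 3)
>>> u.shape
(7, 7)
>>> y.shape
(3, 7)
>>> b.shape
(3, 7)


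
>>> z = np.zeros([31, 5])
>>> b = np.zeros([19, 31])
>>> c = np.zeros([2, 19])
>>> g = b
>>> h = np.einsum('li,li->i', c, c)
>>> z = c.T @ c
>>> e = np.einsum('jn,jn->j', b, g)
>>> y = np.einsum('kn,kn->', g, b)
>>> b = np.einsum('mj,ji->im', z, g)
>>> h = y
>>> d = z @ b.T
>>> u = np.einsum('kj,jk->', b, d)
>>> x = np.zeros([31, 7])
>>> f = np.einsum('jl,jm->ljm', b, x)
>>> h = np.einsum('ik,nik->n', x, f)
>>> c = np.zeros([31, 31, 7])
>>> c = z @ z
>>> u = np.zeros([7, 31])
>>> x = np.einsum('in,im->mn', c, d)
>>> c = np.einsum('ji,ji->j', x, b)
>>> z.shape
(19, 19)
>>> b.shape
(31, 19)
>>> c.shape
(31,)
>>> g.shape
(19, 31)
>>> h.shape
(19,)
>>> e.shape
(19,)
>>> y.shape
()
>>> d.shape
(19, 31)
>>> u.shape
(7, 31)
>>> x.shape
(31, 19)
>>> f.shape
(19, 31, 7)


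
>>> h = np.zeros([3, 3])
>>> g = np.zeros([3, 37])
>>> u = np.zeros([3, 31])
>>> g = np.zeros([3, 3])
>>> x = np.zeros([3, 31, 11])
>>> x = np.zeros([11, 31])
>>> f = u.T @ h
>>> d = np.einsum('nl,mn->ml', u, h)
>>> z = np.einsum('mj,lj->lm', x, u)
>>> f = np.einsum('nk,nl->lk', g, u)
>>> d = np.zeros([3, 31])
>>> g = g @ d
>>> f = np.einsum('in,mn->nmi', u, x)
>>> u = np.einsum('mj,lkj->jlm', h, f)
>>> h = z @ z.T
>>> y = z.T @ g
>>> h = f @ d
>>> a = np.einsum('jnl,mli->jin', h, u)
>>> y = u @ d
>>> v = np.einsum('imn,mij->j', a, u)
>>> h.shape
(31, 11, 31)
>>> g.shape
(3, 31)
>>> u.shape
(3, 31, 3)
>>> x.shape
(11, 31)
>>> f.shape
(31, 11, 3)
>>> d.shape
(3, 31)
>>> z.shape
(3, 11)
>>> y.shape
(3, 31, 31)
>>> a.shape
(31, 3, 11)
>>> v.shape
(3,)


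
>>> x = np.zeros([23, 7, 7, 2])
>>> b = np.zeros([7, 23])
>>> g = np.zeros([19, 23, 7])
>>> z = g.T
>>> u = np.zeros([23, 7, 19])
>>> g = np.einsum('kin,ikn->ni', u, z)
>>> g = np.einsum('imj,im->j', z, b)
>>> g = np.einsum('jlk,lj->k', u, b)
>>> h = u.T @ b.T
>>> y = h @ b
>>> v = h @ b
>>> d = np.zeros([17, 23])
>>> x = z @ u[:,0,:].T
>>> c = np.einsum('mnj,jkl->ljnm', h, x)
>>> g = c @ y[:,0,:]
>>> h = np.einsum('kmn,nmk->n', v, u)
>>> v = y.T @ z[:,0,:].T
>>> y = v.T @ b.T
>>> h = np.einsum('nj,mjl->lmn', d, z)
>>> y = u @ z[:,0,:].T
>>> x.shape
(7, 23, 23)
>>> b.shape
(7, 23)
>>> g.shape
(23, 7, 7, 23)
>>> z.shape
(7, 23, 19)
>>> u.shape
(23, 7, 19)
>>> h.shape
(19, 7, 17)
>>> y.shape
(23, 7, 7)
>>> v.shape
(23, 7, 7)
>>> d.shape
(17, 23)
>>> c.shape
(23, 7, 7, 19)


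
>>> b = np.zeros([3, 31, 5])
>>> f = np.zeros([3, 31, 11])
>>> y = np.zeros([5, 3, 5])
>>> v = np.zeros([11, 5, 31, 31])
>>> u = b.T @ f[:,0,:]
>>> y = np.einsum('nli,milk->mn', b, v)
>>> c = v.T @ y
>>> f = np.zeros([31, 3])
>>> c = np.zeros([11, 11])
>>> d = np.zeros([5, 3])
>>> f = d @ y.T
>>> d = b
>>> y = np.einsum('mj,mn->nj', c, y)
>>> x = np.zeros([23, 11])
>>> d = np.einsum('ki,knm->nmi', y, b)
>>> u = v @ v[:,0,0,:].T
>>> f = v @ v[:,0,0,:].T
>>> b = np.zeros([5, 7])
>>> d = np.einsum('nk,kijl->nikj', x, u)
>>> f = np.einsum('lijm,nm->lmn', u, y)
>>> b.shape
(5, 7)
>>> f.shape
(11, 11, 3)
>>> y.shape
(3, 11)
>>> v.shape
(11, 5, 31, 31)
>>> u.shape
(11, 5, 31, 11)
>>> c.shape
(11, 11)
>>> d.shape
(23, 5, 11, 31)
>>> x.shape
(23, 11)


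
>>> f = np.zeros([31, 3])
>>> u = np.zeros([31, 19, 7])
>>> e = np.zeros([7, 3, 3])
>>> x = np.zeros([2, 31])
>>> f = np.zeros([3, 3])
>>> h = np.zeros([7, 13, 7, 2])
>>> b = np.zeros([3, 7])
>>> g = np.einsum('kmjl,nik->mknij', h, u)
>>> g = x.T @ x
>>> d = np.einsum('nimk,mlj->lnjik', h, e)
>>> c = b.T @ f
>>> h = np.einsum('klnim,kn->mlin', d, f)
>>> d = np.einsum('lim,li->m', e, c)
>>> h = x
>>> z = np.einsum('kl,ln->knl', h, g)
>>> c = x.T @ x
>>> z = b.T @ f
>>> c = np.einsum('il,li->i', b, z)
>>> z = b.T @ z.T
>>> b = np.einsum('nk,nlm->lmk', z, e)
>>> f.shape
(3, 3)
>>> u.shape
(31, 19, 7)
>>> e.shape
(7, 3, 3)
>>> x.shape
(2, 31)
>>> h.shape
(2, 31)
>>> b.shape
(3, 3, 7)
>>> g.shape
(31, 31)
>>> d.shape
(3,)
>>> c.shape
(3,)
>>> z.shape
(7, 7)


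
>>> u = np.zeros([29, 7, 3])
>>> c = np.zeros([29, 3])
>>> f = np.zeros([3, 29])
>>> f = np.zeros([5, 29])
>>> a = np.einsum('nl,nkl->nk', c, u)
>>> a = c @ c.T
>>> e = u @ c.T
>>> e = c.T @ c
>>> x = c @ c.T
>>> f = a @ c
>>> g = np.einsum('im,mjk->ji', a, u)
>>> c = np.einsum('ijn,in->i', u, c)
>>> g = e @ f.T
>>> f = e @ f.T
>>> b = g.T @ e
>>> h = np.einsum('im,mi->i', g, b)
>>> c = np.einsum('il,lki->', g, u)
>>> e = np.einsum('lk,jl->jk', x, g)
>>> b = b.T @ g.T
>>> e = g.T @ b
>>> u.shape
(29, 7, 3)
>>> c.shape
()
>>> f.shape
(3, 29)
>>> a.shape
(29, 29)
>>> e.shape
(29, 3)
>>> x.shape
(29, 29)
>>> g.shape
(3, 29)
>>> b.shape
(3, 3)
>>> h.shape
(3,)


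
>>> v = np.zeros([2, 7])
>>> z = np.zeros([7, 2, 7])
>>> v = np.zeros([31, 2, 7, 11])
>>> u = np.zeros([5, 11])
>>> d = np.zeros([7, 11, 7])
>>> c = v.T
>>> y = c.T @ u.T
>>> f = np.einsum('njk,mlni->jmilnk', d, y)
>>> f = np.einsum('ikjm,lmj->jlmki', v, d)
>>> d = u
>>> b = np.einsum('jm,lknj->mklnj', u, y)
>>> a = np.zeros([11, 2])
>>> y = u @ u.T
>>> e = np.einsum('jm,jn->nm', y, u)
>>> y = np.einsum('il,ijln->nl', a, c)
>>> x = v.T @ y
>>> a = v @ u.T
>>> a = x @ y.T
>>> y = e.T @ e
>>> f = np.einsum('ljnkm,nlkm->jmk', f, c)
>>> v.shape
(31, 2, 7, 11)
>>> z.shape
(7, 2, 7)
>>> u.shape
(5, 11)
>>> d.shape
(5, 11)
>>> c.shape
(11, 7, 2, 31)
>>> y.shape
(5, 5)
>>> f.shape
(7, 31, 2)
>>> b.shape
(11, 2, 31, 7, 5)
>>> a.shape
(11, 7, 2, 31)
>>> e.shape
(11, 5)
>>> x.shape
(11, 7, 2, 2)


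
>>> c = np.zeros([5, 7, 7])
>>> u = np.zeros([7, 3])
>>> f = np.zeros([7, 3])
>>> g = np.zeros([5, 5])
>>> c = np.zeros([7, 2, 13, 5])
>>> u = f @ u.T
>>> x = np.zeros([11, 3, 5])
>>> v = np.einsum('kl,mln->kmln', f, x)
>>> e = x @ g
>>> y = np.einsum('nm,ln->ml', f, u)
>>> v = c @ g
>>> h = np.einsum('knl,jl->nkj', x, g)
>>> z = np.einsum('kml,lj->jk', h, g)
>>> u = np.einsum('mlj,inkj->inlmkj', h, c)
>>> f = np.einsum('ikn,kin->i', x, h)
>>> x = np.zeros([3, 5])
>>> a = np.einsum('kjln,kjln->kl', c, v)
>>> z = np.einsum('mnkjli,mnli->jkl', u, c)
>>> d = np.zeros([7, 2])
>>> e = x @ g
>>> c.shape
(7, 2, 13, 5)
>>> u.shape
(7, 2, 11, 3, 13, 5)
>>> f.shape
(11,)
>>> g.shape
(5, 5)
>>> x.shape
(3, 5)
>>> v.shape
(7, 2, 13, 5)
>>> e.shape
(3, 5)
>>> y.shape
(3, 7)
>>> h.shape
(3, 11, 5)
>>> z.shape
(3, 11, 13)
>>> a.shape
(7, 13)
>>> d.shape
(7, 2)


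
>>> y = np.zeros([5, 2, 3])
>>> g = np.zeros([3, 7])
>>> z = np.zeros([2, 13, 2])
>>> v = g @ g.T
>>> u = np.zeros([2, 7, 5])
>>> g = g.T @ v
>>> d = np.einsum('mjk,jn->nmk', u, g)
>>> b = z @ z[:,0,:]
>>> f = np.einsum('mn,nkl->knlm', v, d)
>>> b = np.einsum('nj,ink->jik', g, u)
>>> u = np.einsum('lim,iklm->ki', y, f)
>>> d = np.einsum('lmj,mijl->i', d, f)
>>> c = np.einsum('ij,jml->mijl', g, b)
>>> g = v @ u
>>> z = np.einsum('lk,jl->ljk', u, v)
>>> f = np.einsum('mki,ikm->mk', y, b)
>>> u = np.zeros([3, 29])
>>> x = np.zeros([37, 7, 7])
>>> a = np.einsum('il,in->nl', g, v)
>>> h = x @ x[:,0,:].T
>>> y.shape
(5, 2, 3)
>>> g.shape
(3, 2)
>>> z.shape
(3, 3, 2)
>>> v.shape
(3, 3)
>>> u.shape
(3, 29)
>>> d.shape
(3,)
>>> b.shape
(3, 2, 5)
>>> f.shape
(5, 2)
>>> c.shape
(2, 7, 3, 5)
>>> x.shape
(37, 7, 7)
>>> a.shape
(3, 2)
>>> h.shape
(37, 7, 37)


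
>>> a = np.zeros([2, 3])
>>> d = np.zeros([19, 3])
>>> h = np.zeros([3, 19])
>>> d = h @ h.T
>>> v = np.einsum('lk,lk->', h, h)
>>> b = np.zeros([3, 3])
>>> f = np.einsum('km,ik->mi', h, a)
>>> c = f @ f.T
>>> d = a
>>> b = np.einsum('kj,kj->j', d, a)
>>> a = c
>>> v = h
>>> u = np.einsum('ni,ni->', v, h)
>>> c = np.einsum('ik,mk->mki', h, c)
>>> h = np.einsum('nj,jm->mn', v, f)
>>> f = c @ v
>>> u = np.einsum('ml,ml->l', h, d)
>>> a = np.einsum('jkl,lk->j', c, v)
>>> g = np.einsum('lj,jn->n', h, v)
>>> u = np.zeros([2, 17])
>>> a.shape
(19,)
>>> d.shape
(2, 3)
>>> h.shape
(2, 3)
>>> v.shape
(3, 19)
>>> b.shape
(3,)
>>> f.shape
(19, 19, 19)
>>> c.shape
(19, 19, 3)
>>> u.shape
(2, 17)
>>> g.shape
(19,)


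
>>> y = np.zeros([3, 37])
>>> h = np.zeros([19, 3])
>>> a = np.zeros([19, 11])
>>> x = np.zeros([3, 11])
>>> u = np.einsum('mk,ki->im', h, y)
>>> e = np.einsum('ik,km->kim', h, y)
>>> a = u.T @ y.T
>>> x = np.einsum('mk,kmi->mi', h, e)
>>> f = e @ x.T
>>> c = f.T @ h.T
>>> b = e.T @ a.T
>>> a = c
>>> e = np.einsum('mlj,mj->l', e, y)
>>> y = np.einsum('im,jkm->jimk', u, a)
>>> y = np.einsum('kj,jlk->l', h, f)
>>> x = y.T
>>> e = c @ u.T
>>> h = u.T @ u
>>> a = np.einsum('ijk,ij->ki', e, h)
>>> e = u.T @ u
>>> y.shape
(19,)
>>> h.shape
(19, 19)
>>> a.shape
(37, 19)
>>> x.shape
(19,)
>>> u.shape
(37, 19)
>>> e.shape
(19, 19)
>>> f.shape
(3, 19, 19)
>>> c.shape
(19, 19, 19)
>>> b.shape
(37, 19, 19)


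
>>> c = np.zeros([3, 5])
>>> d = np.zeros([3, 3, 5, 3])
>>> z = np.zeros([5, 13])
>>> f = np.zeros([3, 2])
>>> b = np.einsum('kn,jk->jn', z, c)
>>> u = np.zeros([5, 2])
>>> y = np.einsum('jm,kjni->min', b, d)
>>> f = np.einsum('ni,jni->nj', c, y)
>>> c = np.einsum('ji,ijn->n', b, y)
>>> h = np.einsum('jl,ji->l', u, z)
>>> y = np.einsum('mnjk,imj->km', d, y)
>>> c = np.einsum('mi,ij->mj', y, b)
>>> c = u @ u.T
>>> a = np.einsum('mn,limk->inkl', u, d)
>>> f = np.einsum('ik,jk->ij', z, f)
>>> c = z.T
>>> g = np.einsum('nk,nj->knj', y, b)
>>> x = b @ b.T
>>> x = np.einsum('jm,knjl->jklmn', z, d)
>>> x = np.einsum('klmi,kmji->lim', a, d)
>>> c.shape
(13, 5)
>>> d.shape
(3, 3, 5, 3)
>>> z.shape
(5, 13)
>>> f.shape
(5, 3)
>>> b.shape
(3, 13)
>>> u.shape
(5, 2)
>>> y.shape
(3, 3)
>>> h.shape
(2,)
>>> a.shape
(3, 2, 3, 3)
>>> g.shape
(3, 3, 13)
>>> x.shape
(2, 3, 3)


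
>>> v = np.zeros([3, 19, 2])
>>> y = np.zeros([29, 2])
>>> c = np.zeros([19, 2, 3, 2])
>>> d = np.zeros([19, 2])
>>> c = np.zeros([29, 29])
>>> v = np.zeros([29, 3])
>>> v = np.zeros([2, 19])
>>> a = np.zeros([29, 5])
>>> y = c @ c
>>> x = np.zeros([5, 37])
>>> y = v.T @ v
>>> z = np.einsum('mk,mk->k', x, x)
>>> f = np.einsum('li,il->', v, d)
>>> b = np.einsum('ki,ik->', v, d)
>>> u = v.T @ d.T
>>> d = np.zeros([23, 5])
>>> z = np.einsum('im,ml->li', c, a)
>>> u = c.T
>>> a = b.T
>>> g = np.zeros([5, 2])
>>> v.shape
(2, 19)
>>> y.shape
(19, 19)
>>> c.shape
(29, 29)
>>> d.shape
(23, 5)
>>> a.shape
()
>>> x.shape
(5, 37)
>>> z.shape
(5, 29)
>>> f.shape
()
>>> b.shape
()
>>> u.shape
(29, 29)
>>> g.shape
(5, 2)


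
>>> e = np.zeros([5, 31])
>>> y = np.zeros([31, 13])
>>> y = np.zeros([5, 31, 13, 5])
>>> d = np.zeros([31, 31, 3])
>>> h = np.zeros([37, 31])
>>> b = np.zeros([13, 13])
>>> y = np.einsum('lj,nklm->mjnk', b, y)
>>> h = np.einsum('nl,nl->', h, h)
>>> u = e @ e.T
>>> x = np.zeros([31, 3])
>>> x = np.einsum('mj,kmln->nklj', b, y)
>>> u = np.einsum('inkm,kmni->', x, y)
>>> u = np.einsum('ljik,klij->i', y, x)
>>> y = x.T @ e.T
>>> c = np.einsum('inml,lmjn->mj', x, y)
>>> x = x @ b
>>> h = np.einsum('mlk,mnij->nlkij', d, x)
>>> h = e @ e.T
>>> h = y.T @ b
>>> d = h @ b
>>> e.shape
(5, 31)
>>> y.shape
(13, 5, 5, 5)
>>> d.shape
(5, 5, 5, 13)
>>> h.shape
(5, 5, 5, 13)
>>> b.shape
(13, 13)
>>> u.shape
(5,)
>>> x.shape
(31, 5, 5, 13)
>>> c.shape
(5, 5)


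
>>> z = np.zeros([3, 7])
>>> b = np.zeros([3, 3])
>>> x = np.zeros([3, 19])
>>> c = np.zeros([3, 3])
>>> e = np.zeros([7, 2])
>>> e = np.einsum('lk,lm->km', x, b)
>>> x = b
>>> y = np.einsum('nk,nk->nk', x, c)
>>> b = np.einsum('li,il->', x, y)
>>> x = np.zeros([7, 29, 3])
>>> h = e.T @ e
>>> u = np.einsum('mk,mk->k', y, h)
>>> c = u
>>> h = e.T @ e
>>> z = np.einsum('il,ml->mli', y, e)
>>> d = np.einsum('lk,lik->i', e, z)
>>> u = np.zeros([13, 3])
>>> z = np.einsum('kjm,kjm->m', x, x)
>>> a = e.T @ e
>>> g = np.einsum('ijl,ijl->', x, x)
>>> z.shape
(3,)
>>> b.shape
()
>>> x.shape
(7, 29, 3)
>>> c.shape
(3,)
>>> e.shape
(19, 3)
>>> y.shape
(3, 3)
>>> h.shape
(3, 3)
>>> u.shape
(13, 3)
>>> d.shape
(3,)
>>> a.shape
(3, 3)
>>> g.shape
()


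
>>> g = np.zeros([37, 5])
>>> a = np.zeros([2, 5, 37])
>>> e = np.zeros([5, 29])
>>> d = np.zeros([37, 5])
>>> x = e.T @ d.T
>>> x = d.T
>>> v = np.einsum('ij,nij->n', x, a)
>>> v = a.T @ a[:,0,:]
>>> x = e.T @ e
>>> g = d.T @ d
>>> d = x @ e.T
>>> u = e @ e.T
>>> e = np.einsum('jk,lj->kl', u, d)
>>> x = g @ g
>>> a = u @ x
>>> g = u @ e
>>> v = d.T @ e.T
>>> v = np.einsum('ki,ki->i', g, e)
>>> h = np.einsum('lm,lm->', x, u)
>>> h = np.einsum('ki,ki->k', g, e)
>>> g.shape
(5, 29)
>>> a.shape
(5, 5)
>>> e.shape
(5, 29)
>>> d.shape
(29, 5)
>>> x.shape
(5, 5)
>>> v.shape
(29,)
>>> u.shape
(5, 5)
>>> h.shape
(5,)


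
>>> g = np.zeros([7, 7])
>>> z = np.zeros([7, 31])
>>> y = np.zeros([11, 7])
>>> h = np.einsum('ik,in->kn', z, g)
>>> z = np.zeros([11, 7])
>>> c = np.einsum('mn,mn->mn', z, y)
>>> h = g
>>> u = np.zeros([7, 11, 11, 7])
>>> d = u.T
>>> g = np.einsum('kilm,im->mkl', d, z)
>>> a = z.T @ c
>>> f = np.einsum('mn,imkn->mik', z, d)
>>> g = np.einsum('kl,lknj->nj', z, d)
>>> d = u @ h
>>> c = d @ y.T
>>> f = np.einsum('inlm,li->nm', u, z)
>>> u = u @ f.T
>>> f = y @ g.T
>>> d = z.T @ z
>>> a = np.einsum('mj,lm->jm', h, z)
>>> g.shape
(11, 7)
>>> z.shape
(11, 7)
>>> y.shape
(11, 7)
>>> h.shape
(7, 7)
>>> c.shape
(7, 11, 11, 11)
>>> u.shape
(7, 11, 11, 11)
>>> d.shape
(7, 7)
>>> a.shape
(7, 7)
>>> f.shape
(11, 11)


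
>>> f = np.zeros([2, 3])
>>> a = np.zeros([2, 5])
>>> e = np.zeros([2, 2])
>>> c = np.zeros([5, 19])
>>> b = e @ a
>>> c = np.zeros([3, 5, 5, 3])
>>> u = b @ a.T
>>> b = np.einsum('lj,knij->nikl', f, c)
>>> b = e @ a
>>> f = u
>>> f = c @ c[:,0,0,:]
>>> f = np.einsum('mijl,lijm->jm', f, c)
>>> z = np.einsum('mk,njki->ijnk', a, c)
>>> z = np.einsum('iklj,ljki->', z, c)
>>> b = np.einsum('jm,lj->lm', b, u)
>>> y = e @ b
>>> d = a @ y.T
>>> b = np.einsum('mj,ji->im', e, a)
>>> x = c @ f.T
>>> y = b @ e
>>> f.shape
(5, 3)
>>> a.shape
(2, 5)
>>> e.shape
(2, 2)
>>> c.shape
(3, 5, 5, 3)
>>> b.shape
(5, 2)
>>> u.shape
(2, 2)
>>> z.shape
()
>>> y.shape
(5, 2)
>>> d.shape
(2, 2)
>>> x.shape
(3, 5, 5, 5)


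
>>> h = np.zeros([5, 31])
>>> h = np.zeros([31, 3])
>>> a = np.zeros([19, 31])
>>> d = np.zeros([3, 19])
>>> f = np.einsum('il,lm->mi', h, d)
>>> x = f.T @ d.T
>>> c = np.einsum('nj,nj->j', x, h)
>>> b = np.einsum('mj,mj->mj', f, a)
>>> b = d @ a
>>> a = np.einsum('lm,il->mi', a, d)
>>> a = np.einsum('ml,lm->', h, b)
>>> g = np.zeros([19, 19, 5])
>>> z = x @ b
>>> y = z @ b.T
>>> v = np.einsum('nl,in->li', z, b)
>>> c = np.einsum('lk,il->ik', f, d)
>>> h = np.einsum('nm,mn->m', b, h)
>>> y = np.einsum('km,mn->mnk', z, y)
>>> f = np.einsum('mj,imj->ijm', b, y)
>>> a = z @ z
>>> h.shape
(31,)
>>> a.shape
(31, 31)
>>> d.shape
(3, 19)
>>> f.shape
(31, 31, 3)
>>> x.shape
(31, 3)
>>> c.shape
(3, 31)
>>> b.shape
(3, 31)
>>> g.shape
(19, 19, 5)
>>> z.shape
(31, 31)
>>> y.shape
(31, 3, 31)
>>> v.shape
(31, 3)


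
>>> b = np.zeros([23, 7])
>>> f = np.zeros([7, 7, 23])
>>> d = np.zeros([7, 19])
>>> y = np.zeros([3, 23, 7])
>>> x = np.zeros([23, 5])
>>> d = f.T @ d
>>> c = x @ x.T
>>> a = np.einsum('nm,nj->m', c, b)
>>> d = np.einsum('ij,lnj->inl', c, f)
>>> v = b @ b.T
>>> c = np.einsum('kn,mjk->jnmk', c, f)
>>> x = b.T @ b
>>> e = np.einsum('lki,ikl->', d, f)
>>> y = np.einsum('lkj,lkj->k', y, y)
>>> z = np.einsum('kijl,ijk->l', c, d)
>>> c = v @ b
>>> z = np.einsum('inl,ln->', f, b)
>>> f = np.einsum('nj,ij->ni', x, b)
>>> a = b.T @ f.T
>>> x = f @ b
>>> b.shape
(23, 7)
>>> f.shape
(7, 23)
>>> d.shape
(23, 7, 7)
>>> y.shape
(23,)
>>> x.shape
(7, 7)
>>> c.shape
(23, 7)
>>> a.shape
(7, 7)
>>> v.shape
(23, 23)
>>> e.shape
()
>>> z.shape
()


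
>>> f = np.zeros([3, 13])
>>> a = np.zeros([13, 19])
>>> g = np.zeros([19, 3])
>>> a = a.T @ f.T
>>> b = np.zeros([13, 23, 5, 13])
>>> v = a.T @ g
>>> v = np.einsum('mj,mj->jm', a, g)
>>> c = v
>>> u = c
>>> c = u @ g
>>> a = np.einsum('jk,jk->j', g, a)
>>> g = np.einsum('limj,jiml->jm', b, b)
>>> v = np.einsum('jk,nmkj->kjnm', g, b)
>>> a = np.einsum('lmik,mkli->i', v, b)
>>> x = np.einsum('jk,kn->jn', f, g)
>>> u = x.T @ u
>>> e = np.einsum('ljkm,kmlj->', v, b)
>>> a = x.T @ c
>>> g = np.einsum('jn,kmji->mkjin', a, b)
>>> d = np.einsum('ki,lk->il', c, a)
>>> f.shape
(3, 13)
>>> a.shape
(5, 3)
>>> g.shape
(23, 13, 5, 13, 3)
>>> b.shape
(13, 23, 5, 13)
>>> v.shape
(5, 13, 13, 23)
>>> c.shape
(3, 3)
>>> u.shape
(5, 19)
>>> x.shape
(3, 5)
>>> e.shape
()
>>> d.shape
(3, 5)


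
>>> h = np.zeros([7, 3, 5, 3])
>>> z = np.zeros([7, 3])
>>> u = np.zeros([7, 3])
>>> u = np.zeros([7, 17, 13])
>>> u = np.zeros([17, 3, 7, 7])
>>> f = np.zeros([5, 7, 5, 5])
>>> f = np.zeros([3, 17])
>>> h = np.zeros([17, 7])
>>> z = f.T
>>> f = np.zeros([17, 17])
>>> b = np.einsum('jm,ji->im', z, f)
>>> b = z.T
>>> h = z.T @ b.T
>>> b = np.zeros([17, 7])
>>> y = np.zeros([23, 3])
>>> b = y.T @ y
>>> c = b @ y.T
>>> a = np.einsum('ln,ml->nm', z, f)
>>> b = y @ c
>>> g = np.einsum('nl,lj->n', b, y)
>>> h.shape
(3, 3)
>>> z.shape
(17, 3)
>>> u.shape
(17, 3, 7, 7)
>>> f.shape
(17, 17)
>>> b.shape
(23, 23)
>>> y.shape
(23, 3)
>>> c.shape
(3, 23)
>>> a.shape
(3, 17)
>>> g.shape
(23,)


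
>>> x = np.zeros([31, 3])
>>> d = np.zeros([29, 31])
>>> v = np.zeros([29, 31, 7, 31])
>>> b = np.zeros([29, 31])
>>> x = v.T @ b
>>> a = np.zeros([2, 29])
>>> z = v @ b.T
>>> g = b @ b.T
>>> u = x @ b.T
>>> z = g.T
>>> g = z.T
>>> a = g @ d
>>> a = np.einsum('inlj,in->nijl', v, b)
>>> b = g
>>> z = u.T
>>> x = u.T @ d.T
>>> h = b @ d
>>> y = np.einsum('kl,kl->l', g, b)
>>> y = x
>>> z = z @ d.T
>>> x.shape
(29, 31, 7, 29)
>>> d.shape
(29, 31)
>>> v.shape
(29, 31, 7, 31)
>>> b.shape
(29, 29)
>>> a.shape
(31, 29, 31, 7)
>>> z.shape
(29, 31, 7, 29)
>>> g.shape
(29, 29)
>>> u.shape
(31, 7, 31, 29)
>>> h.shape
(29, 31)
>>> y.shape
(29, 31, 7, 29)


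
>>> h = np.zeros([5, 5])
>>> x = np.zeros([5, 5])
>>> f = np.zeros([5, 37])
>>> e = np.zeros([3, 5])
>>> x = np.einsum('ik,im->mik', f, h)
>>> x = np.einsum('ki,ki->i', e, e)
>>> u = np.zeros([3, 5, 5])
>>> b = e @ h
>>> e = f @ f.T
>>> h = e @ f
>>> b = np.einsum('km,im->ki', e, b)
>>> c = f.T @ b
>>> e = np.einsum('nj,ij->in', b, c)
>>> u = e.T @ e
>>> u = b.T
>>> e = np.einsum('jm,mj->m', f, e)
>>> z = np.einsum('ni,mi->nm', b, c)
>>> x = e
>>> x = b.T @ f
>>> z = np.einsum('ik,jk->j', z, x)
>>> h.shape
(5, 37)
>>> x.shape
(3, 37)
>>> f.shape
(5, 37)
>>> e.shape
(37,)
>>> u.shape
(3, 5)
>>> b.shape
(5, 3)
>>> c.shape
(37, 3)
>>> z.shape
(3,)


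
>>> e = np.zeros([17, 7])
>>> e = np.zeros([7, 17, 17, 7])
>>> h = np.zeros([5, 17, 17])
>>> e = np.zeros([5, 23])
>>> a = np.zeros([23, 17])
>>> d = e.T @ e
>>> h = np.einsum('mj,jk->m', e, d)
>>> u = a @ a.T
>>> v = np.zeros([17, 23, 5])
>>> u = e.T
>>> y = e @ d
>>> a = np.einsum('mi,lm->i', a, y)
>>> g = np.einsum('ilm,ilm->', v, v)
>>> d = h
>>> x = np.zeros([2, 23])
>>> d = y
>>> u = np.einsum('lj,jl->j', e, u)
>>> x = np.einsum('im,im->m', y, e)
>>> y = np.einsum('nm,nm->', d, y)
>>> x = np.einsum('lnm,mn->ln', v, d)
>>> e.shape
(5, 23)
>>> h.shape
(5,)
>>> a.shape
(17,)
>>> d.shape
(5, 23)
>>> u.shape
(23,)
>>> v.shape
(17, 23, 5)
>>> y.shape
()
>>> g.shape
()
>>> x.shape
(17, 23)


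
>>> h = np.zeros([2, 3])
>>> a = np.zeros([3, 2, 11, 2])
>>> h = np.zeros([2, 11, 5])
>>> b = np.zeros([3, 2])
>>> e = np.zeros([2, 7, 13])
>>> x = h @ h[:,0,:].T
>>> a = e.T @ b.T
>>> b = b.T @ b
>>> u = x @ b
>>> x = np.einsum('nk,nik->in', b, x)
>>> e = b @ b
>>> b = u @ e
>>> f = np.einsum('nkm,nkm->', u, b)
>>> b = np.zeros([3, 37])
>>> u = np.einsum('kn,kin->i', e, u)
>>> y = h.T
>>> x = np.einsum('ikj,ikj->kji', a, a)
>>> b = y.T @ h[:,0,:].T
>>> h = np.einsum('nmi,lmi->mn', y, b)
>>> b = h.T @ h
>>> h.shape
(11, 5)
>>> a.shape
(13, 7, 3)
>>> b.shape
(5, 5)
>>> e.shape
(2, 2)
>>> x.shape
(7, 3, 13)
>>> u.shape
(11,)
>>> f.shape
()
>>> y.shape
(5, 11, 2)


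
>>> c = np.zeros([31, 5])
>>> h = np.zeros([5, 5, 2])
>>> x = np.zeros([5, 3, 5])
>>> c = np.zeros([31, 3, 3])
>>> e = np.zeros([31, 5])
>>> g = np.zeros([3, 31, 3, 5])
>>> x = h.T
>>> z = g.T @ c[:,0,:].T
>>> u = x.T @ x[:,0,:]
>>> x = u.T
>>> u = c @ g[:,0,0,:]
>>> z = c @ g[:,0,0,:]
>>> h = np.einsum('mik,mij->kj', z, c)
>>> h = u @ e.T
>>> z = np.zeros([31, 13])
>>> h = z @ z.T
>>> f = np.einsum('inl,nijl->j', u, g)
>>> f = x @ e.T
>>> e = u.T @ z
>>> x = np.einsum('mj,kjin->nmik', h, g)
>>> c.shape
(31, 3, 3)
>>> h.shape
(31, 31)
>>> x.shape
(5, 31, 3, 3)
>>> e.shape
(5, 3, 13)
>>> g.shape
(3, 31, 3, 5)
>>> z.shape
(31, 13)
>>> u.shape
(31, 3, 5)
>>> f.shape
(5, 5, 31)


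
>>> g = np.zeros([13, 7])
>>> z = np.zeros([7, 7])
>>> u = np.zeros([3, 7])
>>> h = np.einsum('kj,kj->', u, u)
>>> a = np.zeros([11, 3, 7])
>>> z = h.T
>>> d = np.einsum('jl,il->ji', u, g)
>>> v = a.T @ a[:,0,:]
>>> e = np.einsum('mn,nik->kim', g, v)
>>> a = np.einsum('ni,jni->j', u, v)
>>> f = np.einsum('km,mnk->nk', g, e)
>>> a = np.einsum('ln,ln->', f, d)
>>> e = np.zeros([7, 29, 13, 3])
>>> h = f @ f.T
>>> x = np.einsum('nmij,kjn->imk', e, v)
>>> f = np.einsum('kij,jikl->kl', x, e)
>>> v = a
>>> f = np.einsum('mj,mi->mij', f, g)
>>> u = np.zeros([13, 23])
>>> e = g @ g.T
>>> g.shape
(13, 7)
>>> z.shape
()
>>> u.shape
(13, 23)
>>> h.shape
(3, 3)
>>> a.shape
()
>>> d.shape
(3, 13)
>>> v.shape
()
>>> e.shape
(13, 13)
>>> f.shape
(13, 7, 3)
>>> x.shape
(13, 29, 7)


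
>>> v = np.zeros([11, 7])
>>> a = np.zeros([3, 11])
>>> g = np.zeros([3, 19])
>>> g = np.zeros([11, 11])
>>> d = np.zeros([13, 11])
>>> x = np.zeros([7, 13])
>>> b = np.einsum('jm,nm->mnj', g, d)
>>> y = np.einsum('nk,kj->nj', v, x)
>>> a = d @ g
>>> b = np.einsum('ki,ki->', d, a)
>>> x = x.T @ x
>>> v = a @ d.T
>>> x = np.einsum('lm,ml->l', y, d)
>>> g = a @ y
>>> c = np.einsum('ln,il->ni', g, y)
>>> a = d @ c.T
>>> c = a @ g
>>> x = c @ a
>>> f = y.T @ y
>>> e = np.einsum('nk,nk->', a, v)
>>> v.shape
(13, 13)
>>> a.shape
(13, 13)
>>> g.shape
(13, 13)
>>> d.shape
(13, 11)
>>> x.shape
(13, 13)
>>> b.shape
()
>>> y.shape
(11, 13)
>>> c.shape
(13, 13)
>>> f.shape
(13, 13)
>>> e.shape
()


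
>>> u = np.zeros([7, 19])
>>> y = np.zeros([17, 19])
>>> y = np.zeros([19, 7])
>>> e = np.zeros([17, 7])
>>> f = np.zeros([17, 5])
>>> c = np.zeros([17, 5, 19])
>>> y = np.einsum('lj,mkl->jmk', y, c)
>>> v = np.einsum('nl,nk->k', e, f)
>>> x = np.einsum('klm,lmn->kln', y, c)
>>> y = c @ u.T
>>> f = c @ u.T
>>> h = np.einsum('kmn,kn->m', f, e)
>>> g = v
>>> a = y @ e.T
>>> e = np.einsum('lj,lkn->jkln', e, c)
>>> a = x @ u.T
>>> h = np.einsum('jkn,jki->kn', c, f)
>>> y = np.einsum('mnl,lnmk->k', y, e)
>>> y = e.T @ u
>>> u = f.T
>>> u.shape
(7, 5, 17)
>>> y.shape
(19, 17, 5, 19)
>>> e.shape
(7, 5, 17, 19)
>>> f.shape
(17, 5, 7)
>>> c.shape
(17, 5, 19)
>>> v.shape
(5,)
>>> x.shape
(7, 17, 19)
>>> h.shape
(5, 19)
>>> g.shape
(5,)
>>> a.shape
(7, 17, 7)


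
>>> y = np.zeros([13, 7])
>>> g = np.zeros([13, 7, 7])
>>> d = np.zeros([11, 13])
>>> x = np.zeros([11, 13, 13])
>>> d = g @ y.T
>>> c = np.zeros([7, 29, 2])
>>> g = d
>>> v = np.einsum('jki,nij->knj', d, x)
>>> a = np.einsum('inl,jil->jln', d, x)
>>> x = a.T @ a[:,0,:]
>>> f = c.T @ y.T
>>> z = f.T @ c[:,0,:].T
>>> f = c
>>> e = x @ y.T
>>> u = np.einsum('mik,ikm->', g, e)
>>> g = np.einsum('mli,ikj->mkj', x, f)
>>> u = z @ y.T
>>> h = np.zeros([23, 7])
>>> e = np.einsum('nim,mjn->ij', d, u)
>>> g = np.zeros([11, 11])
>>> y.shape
(13, 7)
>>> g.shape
(11, 11)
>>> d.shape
(13, 7, 13)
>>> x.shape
(7, 13, 7)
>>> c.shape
(7, 29, 2)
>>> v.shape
(7, 11, 13)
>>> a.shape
(11, 13, 7)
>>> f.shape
(7, 29, 2)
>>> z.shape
(13, 29, 7)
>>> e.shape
(7, 29)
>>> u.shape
(13, 29, 13)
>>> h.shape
(23, 7)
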